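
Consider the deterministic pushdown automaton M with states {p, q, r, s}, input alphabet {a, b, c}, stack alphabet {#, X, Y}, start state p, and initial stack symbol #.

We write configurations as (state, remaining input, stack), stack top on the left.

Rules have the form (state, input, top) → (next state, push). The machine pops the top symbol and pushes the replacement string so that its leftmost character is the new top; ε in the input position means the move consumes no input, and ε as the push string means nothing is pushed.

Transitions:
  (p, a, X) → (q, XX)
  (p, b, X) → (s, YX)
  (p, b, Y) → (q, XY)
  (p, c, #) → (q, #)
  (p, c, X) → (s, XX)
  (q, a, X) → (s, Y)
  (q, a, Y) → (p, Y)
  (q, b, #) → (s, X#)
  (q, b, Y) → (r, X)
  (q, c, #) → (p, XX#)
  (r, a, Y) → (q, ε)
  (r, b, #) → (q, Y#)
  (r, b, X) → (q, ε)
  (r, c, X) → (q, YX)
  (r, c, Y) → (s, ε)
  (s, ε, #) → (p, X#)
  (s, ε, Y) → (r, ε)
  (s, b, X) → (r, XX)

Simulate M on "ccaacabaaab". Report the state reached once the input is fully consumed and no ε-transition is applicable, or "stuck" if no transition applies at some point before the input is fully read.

q

(p, ccaacabaaab, #)
  read c, top #: go to q, push # → (q, caacabaaab, #)
  read c, top #: go to p, push XX# → (p, aacabaaab, XX#)
  read a, top X: go to q, push XX → (q, acabaaab, XXX#)
  read a, top X: go to s, push Y → (s, cabaaab, YXX#)
  ε-move, top Y: go to r, push ε → (r, cabaaab, XX#)
  read c, top X: go to q, push YX → (q, abaaab, YXX#)
  read a, top Y: go to p, push Y → (p, baaab, YXX#)
  read b, top Y: go to q, push XY → (q, aaab, XYXX#)
  read a, top X: go to s, push Y → (s, aab, YYXX#)
  ε-move, top Y: go to r, push ε → (r, aab, YXX#)
  read a, top Y: go to q, push ε → (q, ab, XX#)
  read a, top X: go to s, push Y → (s, b, YX#)
  ε-move, top Y: go to r, push ε → (r, b, X#)
  read b, top X: go to q, push ε → (q, ε, #)
All input consumed; M is in state q.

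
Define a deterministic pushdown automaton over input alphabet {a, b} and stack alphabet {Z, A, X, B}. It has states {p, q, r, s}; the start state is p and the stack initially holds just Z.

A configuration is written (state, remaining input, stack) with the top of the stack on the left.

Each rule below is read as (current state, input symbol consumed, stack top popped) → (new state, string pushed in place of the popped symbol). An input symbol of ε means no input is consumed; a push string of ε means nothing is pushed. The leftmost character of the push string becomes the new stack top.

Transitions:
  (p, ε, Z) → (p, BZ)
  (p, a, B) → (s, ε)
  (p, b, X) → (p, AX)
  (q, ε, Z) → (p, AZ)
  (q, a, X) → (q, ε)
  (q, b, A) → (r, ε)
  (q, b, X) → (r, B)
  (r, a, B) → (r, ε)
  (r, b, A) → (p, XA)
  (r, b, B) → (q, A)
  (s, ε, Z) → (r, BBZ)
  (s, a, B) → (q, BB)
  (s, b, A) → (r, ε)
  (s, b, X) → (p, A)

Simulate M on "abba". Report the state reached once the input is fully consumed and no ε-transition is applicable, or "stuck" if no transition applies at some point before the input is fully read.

r

(p, abba, Z)
  ε-move, top Z: go to p, push BZ → (p, abba, BZ)
  read a, top B: go to s, push ε → (s, bba, Z)
  ε-move, top Z: go to r, push BBZ → (r, bba, BBZ)
  read b, top B: go to q, push A → (q, ba, ABZ)
  read b, top A: go to r, push ε → (r, a, BZ)
  read a, top B: go to r, push ε → (r, ε, Z)
All input consumed; M is in state r.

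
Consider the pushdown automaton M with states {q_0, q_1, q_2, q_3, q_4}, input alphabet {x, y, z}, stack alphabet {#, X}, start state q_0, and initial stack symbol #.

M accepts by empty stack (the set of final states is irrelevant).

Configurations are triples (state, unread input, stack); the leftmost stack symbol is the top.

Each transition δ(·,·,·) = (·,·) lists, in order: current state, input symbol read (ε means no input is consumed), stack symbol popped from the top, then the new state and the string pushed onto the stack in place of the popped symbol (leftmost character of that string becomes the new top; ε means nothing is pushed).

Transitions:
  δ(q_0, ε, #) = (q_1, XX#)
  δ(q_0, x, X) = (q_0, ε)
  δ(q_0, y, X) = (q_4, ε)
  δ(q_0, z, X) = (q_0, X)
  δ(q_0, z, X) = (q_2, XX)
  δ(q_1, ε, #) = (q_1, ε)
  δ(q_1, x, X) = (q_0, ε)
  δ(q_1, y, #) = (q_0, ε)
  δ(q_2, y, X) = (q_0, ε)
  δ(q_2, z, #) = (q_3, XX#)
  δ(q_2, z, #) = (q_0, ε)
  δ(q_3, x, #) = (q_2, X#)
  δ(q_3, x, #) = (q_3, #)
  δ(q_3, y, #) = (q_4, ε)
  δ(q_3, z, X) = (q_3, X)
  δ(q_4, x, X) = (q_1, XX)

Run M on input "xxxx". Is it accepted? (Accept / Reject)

No computation consumes all input and empties the stack.

Reject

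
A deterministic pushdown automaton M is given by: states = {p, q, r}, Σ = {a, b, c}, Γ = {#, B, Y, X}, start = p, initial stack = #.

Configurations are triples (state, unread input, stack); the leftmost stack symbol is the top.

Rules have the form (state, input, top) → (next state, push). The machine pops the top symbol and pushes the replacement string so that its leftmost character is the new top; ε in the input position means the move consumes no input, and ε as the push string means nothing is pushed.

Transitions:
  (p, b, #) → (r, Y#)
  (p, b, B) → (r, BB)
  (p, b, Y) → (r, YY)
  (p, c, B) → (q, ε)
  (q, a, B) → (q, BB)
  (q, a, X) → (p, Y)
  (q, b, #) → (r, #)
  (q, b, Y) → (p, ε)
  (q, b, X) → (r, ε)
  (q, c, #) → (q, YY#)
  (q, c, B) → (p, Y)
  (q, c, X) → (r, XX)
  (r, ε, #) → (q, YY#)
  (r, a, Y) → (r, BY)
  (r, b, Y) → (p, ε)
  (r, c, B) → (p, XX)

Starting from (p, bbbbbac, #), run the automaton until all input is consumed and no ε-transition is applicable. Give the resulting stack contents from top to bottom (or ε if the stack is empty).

XXY#

(p, bbbbbac, #)
  read b, top #: go to r, push Y# → (r, bbbbac, Y#)
  read b, top Y: go to p, push ε → (p, bbbac, #)
  read b, top #: go to r, push Y# → (r, bbac, Y#)
  read b, top Y: go to p, push ε → (p, bac, #)
  read b, top #: go to r, push Y# → (r, ac, Y#)
  read a, top Y: go to r, push BY → (r, c, BY#)
  read c, top B: go to p, push XX → (p, ε, XXY#)
All input consumed in state p with stack XXY#.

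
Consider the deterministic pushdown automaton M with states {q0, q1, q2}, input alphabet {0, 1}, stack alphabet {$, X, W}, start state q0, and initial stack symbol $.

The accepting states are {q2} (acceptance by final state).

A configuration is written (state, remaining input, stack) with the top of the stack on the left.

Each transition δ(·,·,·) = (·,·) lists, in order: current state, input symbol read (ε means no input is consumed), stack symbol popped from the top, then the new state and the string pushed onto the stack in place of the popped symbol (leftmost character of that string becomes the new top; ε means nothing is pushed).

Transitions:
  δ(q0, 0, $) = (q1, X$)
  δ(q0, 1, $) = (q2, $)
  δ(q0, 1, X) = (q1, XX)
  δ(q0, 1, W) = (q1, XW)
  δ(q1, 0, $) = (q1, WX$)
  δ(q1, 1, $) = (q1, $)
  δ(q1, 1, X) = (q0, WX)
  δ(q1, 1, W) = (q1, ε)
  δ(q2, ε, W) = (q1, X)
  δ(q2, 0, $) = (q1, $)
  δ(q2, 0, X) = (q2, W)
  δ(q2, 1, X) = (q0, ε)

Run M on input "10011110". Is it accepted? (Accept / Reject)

Reject

(q0, 10011110, $)
  read 1, top $: go to q2, push $ → (q2, 0011110, $)
  read 0, top $: go to q1, push $ → (q1, 011110, $)
  read 0, top $: go to q1, push WX$ → (q1, 11110, WX$)
  read 1, top W: go to q1, push ε → (q1, 1110, X$)
  read 1, top X: go to q0, push WX → (q0, 110, WX$)
  read 1, top W: go to q1, push XW → (q1, 10, XWX$)
  read 1, top X: go to q0, push WX → (q0, 0, WXWX$)
No transition applies at (q0, 0, WXWX$); input not fully consumed.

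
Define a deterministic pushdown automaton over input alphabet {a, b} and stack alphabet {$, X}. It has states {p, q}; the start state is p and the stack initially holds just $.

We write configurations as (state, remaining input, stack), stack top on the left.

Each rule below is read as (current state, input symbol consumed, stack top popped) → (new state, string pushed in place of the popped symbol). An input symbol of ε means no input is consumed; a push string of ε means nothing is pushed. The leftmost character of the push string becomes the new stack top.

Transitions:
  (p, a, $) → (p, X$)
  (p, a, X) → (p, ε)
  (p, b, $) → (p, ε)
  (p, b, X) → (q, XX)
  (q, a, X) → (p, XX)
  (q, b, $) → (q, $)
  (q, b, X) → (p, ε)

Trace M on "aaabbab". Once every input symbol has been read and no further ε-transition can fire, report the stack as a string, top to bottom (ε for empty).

ε

(p, aaabbab, $)
  read a, top $: go to p, push X$ → (p, aabbab, X$)
  read a, top X: go to p, push ε → (p, abbab, $)
  read a, top $: go to p, push X$ → (p, bbab, X$)
  read b, top X: go to q, push XX → (q, bab, XX$)
  read b, top X: go to p, push ε → (p, ab, X$)
  read a, top X: go to p, push ε → (p, b, $)
  read b, top $: go to p, push ε → (p, ε, ε)
All input consumed in state p with stack ε.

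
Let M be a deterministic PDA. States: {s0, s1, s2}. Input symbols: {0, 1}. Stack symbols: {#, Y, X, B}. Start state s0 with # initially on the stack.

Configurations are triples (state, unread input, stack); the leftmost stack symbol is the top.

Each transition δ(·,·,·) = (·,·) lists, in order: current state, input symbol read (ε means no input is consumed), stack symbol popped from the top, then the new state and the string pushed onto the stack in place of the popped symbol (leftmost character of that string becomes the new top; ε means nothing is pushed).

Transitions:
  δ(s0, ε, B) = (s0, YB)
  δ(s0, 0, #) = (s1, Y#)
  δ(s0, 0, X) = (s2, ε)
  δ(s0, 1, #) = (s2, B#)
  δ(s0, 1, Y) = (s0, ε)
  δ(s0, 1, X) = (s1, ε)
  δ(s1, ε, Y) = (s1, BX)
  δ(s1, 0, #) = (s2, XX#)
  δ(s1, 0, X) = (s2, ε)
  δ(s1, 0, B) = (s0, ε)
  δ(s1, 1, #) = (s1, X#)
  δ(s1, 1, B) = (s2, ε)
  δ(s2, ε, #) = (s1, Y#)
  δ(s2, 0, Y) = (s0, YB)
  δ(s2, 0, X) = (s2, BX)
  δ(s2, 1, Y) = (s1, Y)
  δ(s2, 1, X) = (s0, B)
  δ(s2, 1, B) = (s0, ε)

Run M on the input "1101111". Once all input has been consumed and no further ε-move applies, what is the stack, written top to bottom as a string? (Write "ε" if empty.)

YB#

(s0, 1101111, #) ⊢ (s2, 101111, B#) ⊢ (s0, 01111, #) ⊢ (s1, 1111, Y#) ⊢ (s1, 1111, BX#) ⊢ (s2, 111, X#) ⊢ (s0, 11, B#) ⊢ (s0, 11, YB#) ⊢ (s0, 1, B#) ⊢ (s0, 1, YB#) ⊢ (s0, ε, B#) ⊢ (s0, ε, YB#)
All input consumed in state s0 with stack YB#.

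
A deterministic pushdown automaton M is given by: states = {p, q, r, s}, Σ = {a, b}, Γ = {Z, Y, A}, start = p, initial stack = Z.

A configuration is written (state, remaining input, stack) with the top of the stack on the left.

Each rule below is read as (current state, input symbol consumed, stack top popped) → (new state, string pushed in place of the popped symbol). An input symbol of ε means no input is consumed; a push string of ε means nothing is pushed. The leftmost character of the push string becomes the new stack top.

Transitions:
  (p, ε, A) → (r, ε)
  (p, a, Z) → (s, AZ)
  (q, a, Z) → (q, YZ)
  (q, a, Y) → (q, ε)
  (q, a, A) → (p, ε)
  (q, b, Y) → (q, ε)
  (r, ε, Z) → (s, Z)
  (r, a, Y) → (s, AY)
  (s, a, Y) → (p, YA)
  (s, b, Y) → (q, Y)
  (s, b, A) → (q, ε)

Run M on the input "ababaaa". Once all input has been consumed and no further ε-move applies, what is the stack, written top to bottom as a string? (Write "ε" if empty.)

(p, ababaaa, Z)
  read a, top Z: go to s, push AZ → (s, babaaa, AZ)
  read b, top A: go to q, push ε → (q, abaaa, Z)
  read a, top Z: go to q, push YZ → (q, baaa, YZ)
  read b, top Y: go to q, push ε → (q, aaa, Z)
  read a, top Z: go to q, push YZ → (q, aa, YZ)
  read a, top Y: go to q, push ε → (q, a, Z)
  read a, top Z: go to q, push YZ → (q, ε, YZ)
All input consumed in state q with stack YZ.

YZ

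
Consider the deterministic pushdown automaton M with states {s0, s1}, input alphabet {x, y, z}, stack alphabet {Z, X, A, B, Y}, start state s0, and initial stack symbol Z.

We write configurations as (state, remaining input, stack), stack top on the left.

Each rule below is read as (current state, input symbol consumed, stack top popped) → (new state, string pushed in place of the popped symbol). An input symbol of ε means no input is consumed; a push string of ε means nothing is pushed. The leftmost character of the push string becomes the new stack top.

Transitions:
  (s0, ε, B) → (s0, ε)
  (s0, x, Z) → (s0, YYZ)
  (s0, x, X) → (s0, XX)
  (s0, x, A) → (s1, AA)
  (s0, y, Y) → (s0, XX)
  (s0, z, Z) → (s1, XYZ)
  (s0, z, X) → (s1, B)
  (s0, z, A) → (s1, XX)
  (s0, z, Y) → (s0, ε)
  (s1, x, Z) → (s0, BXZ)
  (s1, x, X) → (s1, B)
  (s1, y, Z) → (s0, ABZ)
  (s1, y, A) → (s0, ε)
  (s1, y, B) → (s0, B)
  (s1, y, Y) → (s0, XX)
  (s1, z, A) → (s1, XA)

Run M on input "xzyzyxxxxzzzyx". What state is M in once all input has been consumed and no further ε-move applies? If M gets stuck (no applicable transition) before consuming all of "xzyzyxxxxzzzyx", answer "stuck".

stuck

(s0, xzyzyxxxxzzzyx, Z)
  read x, top Z: go to s0, push YYZ → (s0, zyzyxxxxzzzyx, YYZ)
  read z, top Y: go to s0, push ε → (s0, yzyxxxxzzzyx, YZ)
  read y, top Y: go to s0, push XX → (s0, zyxxxxzzzyx, XXZ)
  read z, top X: go to s1, push B → (s1, yxxxxzzzyx, BXZ)
  read y, top B: go to s0, push B → (s0, xxxxzzzyx, BXZ)
  ε-move, top B: go to s0, push ε → (s0, xxxxzzzyx, XZ)
  read x, top X: go to s0, push XX → (s0, xxxzzzyx, XXZ)
  read x, top X: go to s0, push XX → (s0, xxzzzyx, XXXZ)
  read x, top X: go to s0, push XX → (s0, xzzzyx, XXXXZ)
  read x, top X: go to s0, push XX → (s0, zzzyx, XXXXXZ)
  read z, top X: go to s1, push B → (s1, zzyx, BXXXXZ)
No transition for (s1, z, top B); M blocks with input zzyx remaining.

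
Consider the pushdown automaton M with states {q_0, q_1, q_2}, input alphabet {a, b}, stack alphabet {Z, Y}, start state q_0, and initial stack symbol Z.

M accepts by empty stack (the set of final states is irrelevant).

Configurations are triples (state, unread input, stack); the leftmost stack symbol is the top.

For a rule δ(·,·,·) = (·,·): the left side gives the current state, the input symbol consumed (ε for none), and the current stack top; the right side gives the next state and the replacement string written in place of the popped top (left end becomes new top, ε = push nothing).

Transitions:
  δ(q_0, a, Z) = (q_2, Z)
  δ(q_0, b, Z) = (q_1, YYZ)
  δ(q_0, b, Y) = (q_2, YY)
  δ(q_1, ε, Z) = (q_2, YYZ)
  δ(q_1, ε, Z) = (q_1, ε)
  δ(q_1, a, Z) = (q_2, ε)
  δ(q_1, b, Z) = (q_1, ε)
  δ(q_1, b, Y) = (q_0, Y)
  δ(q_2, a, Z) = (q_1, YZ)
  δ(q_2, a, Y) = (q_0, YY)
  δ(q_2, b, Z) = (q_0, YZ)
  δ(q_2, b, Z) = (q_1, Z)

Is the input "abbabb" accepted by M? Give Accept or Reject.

Reject

No computation consumes all input and empties the stack.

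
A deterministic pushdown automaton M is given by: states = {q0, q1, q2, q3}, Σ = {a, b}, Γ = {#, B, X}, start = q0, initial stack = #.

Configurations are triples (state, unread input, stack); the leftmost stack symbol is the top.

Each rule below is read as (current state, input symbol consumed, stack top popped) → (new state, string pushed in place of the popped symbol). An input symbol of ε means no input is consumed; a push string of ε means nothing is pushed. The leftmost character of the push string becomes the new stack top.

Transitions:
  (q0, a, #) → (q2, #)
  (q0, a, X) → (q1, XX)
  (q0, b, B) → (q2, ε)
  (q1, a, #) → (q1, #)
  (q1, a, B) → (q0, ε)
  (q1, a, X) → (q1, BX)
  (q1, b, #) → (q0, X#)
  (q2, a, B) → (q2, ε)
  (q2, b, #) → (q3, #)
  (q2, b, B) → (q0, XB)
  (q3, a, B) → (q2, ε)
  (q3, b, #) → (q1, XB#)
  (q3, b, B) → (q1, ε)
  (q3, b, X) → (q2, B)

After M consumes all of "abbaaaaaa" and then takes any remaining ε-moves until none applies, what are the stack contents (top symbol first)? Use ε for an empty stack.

(q0, abbaaaaaa, #)
  read a, top #: go to q2, push # → (q2, bbaaaaaa, #)
  read b, top #: go to q3, push # → (q3, baaaaaa, #)
  read b, top #: go to q1, push XB# → (q1, aaaaaa, XB#)
  read a, top X: go to q1, push BX → (q1, aaaaa, BXB#)
  read a, top B: go to q0, push ε → (q0, aaaa, XB#)
  read a, top X: go to q1, push XX → (q1, aaa, XXB#)
  read a, top X: go to q1, push BX → (q1, aa, BXXB#)
  read a, top B: go to q0, push ε → (q0, a, XXB#)
  read a, top X: go to q1, push XX → (q1, ε, XXXB#)
All input consumed in state q1 with stack XXXB#.

XXXB#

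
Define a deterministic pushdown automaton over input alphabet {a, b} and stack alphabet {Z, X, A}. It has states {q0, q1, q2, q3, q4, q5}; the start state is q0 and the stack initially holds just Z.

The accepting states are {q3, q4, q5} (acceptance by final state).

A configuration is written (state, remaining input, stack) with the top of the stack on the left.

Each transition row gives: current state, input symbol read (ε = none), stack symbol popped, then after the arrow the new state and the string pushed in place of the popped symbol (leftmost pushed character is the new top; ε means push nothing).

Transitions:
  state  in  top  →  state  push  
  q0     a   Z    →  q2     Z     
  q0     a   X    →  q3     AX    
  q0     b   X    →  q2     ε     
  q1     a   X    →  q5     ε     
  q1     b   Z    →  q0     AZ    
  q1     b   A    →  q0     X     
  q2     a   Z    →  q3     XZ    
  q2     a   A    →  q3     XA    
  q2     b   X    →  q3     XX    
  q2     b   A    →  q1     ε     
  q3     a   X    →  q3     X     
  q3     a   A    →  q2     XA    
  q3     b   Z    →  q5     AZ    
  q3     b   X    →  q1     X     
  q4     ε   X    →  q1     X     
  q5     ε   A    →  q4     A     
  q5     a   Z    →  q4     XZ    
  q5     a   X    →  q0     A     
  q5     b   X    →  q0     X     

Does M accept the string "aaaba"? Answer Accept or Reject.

Accept

(q0, aaaba, Z)
  read a, top Z: go to q2, push Z → (q2, aaba, Z)
  read a, top Z: go to q3, push XZ → (q3, aba, XZ)
  read a, top X: go to q3, push X → (q3, ba, XZ)
  read b, top X: go to q1, push X → (q1, a, XZ)
  read a, top X: go to q5, push ε → (q5, ε, Z)
All input consumed; state q5 ∈ F.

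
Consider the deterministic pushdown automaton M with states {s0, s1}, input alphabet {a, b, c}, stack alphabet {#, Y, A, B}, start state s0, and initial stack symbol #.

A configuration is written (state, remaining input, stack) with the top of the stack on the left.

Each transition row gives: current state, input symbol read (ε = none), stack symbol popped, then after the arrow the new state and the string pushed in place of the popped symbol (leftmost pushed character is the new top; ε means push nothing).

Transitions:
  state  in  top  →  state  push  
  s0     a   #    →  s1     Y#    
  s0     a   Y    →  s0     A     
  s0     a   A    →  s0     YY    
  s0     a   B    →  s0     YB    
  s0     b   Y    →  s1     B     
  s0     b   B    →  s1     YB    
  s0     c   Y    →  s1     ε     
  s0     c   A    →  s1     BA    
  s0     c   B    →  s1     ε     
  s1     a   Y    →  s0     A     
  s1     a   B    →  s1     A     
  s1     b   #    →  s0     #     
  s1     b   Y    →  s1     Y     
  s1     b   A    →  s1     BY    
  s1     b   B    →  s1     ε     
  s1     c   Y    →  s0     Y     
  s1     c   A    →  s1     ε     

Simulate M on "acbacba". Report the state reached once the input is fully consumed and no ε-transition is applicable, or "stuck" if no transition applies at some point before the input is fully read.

s1

(s0, acbacba, #)
  read a, top #: go to s1, push Y# → (s1, cbacba, Y#)
  read c, top Y: go to s0, push Y → (s0, bacba, Y#)
  read b, top Y: go to s1, push B → (s1, acba, B#)
  read a, top B: go to s1, push A → (s1, cba, A#)
  read c, top A: go to s1, push ε → (s1, ba, #)
  read b, top #: go to s0, push # → (s0, a, #)
  read a, top #: go to s1, push Y# → (s1, ε, Y#)
All input consumed; M is in state s1.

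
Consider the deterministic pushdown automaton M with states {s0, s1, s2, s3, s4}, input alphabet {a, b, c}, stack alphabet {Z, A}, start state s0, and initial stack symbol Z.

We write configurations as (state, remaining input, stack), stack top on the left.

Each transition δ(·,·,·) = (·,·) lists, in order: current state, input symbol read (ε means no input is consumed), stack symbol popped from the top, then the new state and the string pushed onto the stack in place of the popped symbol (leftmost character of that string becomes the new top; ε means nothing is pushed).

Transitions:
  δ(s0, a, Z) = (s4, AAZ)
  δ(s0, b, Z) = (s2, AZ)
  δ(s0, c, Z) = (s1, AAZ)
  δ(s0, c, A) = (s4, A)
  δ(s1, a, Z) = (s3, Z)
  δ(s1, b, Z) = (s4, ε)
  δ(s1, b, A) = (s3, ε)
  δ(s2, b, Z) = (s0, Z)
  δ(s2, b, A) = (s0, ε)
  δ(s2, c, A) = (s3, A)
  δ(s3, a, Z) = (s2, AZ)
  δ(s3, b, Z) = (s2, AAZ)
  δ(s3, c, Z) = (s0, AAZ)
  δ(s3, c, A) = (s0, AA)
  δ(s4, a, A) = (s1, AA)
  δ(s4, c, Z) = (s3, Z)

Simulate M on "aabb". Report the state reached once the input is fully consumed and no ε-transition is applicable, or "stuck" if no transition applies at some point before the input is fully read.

stuck

(s0, aabb, Z)
  read a, top Z: go to s4, push AAZ → (s4, abb, AAZ)
  read a, top A: go to s1, push AA → (s1, bb, AAAZ)
  read b, top A: go to s3, push ε → (s3, b, AAZ)
No transition for (s3, b, top A); M blocks with input b remaining.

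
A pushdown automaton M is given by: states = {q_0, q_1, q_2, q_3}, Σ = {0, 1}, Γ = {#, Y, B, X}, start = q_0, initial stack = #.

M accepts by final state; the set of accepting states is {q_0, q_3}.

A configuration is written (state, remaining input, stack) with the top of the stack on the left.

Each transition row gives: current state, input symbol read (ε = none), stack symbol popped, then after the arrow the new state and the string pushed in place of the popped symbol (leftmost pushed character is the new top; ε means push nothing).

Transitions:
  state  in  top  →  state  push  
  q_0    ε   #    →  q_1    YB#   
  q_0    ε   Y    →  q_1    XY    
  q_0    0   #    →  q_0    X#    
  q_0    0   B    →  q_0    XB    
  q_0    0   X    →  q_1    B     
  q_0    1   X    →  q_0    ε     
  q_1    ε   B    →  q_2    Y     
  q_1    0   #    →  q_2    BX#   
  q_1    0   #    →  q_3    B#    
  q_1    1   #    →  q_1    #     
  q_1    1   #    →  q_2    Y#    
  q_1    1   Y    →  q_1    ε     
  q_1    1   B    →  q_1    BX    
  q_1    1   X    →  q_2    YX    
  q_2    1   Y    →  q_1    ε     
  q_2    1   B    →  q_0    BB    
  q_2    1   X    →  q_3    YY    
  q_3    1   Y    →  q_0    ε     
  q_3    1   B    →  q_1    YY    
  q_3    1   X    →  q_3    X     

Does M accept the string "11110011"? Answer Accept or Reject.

No computation consumes all input and reaches a final state.

Reject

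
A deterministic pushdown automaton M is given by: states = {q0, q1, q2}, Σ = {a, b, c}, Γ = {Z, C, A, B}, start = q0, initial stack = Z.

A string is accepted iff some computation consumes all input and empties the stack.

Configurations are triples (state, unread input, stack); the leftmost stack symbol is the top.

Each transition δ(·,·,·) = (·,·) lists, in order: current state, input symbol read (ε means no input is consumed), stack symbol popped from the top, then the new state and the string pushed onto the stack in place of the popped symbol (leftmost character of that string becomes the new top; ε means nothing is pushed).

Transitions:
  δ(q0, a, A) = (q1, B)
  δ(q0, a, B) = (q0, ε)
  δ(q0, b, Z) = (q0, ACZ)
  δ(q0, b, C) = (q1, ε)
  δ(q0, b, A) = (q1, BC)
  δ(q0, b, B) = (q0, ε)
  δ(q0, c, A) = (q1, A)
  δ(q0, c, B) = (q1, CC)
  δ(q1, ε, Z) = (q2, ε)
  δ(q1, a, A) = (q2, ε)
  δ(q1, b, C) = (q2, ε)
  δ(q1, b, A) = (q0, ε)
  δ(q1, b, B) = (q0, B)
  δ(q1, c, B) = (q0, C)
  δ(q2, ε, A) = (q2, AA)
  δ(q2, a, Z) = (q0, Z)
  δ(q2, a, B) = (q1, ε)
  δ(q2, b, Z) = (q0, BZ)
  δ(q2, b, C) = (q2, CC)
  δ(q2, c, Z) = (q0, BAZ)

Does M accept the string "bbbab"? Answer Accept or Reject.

(q0, bbbab, Z) ⊢ (q0, bbab, ACZ) ⊢ (q1, bab, BCCZ) ⊢ (q0, ab, BCCZ) ⊢ (q0, b, CCZ) ⊢ (q1, ε, CZ)
All input consumed; stack is CZ, not empty, and no further ε-move applies.

Reject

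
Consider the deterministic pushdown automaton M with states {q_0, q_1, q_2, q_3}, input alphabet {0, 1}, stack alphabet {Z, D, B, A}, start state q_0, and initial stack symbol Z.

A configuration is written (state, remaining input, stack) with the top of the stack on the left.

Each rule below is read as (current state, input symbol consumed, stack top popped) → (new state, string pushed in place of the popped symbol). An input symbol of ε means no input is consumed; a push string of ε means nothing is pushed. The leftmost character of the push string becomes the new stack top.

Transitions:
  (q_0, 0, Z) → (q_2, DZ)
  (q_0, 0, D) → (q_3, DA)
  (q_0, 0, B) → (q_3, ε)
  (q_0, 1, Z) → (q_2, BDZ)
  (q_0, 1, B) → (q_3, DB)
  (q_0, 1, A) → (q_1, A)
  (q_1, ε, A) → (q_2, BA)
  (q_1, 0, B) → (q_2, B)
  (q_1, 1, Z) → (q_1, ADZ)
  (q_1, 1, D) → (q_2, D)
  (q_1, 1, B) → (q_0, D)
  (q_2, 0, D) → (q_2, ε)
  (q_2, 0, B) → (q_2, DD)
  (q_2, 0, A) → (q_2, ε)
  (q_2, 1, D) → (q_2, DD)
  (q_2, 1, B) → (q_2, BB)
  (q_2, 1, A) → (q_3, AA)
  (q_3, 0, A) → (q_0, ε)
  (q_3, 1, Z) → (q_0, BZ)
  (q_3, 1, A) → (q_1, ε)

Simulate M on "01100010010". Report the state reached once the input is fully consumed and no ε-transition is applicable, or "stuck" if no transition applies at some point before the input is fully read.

(q_0, 01100010010, Z) ⊢ (q_2, 1100010010, DZ) ⊢ (q_2, 100010010, DDZ) ⊢ (q_2, 00010010, DDDZ) ⊢ (q_2, 0010010, DDZ) ⊢ (q_2, 010010, DZ) ⊢ (q_2, 10010, Z)
No transition for (q_2, 1, top Z); M blocks with input 10010 remaining.

stuck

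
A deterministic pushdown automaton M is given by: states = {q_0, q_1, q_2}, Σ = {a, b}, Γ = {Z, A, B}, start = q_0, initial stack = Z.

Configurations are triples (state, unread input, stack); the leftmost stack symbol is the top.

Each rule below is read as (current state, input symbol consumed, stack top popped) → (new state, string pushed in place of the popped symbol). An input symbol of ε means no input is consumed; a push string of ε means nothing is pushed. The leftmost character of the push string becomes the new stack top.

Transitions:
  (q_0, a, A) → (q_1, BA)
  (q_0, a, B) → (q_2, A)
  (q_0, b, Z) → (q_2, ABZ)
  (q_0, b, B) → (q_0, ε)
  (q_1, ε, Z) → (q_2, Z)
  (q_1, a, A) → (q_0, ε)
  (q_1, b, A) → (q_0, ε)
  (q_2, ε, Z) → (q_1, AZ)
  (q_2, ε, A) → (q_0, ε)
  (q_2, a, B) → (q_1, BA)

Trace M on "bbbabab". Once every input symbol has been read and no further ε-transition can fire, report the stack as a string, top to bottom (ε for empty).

(q_0, bbbabab, Z) ⊢ (q_2, bbabab, ABZ) ⊢ (q_0, bbabab, BZ) ⊢ (q_0, babab, Z) ⊢ (q_2, abab, ABZ) ⊢ (q_0, abab, BZ) ⊢ (q_2, bab, AZ) ⊢ (q_0, bab, Z) ⊢ (q_2, ab, ABZ) ⊢ (q_0, ab, BZ) ⊢ (q_2, b, AZ) ⊢ (q_0, b, Z) ⊢ (q_2, ε, ABZ) ⊢ (q_0, ε, BZ)
All input consumed in state q_0 with stack BZ.

BZ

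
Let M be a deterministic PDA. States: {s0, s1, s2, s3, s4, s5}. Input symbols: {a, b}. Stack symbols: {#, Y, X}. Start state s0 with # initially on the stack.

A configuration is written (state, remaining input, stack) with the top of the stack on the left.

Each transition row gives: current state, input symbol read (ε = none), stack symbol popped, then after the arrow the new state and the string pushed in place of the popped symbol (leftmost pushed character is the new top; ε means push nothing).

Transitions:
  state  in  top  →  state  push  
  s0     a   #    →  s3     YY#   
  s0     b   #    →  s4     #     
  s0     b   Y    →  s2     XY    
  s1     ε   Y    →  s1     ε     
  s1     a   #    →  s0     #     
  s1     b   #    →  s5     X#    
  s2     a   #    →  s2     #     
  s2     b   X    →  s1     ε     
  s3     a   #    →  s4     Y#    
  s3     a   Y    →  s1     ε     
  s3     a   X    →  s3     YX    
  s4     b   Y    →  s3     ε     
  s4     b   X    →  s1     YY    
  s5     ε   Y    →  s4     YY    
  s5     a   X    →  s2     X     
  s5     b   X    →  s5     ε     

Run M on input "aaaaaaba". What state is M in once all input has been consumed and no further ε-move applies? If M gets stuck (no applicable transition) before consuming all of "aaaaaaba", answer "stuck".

stuck

(s0, aaaaaaba, #)
  read a, top #: go to s3, push YY# → (s3, aaaaaba, YY#)
  read a, top Y: go to s1, push ε → (s1, aaaaba, Y#)
  ε-move, top Y: go to s1, push ε → (s1, aaaaba, #)
  read a, top #: go to s0, push # → (s0, aaaba, #)
  read a, top #: go to s3, push YY# → (s3, aaba, YY#)
  read a, top Y: go to s1, push ε → (s1, aba, Y#)
  ε-move, top Y: go to s1, push ε → (s1, aba, #)
  read a, top #: go to s0, push # → (s0, ba, #)
  read b, top #: go to s4, push # → (s4, a, #)
No transition for (s4, a, top #); M blocks with input a remaining.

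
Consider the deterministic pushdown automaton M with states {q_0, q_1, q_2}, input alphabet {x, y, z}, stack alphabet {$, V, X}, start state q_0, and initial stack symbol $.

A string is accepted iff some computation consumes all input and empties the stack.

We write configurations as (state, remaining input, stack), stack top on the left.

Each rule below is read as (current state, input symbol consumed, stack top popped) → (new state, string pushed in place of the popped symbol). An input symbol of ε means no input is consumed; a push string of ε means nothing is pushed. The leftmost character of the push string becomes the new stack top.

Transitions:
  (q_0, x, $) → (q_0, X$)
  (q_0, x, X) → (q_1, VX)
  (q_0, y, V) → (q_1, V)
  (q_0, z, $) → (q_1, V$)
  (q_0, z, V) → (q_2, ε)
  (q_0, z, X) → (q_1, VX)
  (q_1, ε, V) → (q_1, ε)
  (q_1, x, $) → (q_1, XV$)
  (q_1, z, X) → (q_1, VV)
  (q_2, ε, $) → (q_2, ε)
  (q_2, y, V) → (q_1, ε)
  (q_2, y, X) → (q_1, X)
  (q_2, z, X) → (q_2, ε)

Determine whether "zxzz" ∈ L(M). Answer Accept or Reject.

(q_0, zxzz, $) ⊢ (q_1, xzz, V$) ⊢ (q_1, xzz, $) ⊢ (q_1, zz, XV$) ⊢ (q_1, z, VVV$) ⊢ (q_1, z, VV$) ⊢ (q_1, z, V$) ⊢ (q_1, z, $)
No transition applies at (q_1, z, $); input not fully consumed.

Reject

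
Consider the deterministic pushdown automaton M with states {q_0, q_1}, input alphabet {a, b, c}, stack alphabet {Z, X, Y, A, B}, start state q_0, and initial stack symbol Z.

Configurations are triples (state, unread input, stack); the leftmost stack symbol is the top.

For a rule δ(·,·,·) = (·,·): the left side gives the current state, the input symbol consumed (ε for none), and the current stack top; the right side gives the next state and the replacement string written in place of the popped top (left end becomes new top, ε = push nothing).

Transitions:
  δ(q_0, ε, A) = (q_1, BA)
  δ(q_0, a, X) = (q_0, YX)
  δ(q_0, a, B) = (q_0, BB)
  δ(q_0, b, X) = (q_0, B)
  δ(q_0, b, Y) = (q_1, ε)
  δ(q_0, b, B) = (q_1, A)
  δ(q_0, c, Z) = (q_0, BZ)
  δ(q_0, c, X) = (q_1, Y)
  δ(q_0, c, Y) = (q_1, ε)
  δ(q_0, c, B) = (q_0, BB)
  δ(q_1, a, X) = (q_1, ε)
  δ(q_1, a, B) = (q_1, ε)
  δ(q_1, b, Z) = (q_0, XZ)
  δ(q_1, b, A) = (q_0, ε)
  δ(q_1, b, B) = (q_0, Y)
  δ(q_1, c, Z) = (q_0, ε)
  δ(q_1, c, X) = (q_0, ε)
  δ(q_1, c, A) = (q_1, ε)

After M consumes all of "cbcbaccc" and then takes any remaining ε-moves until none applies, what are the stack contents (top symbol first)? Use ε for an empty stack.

(q_0, cbcbaccc, Z) ⊢ (q_0, bcbaccc, BZ) ⊢ (q_1, cbaccc, AZ) ⊢ (q_1, baccc, Z) ⊢ (q_0, accc, XZ) ⊢ (q_0, ccc, YXZ) ⊢ (q_1, cc, XZ) ⊢ (q_0, c, Z) ⊢ (q_0, ε, BZ)
All input consumed in state q_0 with stack BZ.

BZ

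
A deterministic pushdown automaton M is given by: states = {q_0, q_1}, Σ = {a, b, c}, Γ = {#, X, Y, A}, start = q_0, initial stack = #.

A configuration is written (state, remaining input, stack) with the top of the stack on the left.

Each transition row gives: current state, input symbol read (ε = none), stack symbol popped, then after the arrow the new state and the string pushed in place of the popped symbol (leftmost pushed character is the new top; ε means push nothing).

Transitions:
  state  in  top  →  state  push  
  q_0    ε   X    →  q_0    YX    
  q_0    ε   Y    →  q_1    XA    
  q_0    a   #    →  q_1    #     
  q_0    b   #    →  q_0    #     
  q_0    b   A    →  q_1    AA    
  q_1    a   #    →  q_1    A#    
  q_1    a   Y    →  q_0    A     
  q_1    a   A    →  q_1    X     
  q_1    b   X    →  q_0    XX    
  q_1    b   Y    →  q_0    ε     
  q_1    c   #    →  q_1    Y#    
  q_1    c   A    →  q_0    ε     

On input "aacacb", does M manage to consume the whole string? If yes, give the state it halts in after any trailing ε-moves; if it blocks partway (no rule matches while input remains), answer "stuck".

(q_0, aacacb, #)
  read a, top #: go to q_1, push # → (q_1, acacb, #)
  read a, top #: go to q_1, push A# → (q_1, cacb, A#)
  read c, top A: go to q_0, push ε → (q_0, acb, #)
  read a, top #: go to q_1, push # → (q_1, cb, #)
  read c, top #: go to q_1, push Y# → (q_1, b, Y#)
  read b, top Y: go to q_0, push ε → (q_0, ε, #)
All input consumed; M is in state q_0.

q_0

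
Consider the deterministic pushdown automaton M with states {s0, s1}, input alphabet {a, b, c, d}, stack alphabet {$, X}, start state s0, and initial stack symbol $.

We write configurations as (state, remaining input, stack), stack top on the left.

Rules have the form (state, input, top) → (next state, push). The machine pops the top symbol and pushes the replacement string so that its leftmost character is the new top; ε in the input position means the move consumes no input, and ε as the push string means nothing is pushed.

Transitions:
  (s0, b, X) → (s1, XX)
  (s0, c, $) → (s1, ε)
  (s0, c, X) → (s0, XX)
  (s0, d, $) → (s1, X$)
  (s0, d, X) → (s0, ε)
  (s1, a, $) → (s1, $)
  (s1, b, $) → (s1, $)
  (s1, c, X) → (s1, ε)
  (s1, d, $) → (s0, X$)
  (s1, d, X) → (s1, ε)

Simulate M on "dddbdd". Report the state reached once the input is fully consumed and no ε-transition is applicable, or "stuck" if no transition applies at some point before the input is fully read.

(s0, dddbdd, $) ⊢ (s1, ddbdd, X$) ⊢ (s1, dbdd, $) ⊢ (s0, bdd, X$) ⊢ (s1, dd, XX$) ⊢ (s1, d, X$) ⊢ (s1, ε, $)
All input consumed; M is in state s1.

s1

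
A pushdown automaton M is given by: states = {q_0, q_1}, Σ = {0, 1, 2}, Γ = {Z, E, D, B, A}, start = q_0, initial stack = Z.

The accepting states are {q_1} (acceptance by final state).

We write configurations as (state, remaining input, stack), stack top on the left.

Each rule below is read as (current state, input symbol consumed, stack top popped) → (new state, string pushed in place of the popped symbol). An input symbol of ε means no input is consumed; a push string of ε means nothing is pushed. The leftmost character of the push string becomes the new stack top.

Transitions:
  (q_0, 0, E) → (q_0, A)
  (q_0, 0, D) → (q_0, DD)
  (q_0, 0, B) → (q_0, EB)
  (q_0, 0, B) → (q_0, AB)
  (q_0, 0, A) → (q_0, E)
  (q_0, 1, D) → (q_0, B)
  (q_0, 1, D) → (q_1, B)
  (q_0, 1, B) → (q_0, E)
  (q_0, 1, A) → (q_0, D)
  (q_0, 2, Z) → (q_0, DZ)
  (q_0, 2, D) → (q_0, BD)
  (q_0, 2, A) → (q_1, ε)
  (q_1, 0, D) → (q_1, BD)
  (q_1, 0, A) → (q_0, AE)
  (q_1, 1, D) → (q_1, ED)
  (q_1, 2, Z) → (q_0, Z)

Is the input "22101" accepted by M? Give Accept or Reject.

No computation consumes all input and reaches a final state.

Reject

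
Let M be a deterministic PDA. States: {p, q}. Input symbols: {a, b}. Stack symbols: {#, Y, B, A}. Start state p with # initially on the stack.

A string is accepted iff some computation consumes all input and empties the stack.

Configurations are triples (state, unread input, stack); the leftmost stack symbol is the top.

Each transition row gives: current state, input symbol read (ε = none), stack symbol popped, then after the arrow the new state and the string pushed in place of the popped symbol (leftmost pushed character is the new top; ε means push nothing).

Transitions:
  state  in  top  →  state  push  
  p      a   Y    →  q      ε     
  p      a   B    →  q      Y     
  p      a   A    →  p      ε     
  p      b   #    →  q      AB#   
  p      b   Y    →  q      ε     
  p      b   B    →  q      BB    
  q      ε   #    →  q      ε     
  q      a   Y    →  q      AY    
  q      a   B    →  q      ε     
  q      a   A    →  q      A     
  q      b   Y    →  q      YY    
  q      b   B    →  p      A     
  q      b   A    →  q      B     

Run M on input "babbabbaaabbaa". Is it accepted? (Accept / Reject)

Accept

(p, babbabbaaabbaa, #)
  read b, top #: go to q, push AB# → (q, abbabbaaabbaa, AB#)
  read a, top A: go to q, push A → (q, bbabbaaabbaa, AB#)
  read b, top A: go to q, push B → (q, babbaaabbaa, BB#)
  read b, top B: go to p, push A → (p, abbaaabbaa, AB#)
  read a, top A: go to p, push ε → (p, bbaaabbaa, B#)
  read b, top B: go to q, push BB → (q, baaabbaa, BB#)
  read b, top B: go to p, push A → (p, aaabbaa, AB#)
  read a, top A: go to p, push ε → (p, aabbaa, B#)
  read a, top B: go to q, push Y → (q, abbaa, Y#)
  read a, top Y: go to q, push AY → (q, bbaa, AY#)
  read b, top A: go to q, push B → (q, baa, BY#)
  read b, top B: go to p, push A → (p, aa, AY#)
  read a, top A: go to p, push ε → (p, a, Y#)
  read a, top Y: go to q, push ε → (q, ε, #)
  ε-move, top #: go to q, push ε → (q, ε, ε)
All input consumed and the stack is empty.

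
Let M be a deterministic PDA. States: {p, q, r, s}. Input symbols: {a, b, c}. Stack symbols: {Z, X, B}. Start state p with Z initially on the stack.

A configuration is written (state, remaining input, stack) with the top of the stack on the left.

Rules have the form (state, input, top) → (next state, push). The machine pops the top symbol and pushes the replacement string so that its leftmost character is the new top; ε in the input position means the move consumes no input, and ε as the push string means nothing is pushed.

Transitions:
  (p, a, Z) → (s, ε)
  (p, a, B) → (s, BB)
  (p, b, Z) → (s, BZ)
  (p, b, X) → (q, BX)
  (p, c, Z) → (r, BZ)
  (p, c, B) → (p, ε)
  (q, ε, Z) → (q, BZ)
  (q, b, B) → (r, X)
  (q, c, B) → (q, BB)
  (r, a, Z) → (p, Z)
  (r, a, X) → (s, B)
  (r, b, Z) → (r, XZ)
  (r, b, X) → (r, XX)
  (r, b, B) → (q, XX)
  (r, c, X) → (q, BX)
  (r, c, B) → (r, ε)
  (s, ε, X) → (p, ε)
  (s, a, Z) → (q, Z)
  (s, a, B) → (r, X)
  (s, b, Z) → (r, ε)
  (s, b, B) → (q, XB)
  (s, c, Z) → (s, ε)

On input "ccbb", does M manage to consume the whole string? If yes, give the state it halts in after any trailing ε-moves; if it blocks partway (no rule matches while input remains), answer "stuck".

(p, ccbb, Z)
  read c, top Z: go to r, push BZ → (r, cbb, BZ)
  read c, top B: go to r, push ε → (r, bb, Z)
  read b, top Z: go to r, push XZ → (r, b, XZ)
  read b, top X: go to r, push XX → (r, ε, XXZ)
All input consumed; M is in state r.

r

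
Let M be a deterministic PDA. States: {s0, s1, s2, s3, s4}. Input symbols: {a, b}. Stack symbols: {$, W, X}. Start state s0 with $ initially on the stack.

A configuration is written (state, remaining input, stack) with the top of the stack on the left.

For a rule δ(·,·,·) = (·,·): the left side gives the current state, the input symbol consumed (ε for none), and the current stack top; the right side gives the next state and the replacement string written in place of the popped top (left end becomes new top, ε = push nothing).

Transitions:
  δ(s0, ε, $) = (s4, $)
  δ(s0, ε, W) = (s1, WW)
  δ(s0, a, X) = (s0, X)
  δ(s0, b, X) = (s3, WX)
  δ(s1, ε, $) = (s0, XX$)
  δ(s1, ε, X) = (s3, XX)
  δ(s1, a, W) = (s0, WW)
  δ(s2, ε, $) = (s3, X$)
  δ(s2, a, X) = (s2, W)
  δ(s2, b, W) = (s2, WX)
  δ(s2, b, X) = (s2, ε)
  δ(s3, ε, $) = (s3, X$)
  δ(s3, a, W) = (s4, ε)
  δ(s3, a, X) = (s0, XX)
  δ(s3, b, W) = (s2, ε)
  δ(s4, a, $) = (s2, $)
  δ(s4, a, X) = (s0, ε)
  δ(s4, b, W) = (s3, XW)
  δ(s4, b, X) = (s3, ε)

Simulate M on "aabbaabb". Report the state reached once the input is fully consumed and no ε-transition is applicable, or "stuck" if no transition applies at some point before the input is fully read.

stuck

(s0, aabbaabb, $)
  ε-move, top $: go to s4, push $ → (s4, aabbaabb, $)
  read a, top $: go to s2, push $ → (s2, abbaabb, $)
  ε-move, top $: go to s3, push X$ → (s3, abbaabb, X$)
  read a, top X: go to s0, push XX → (s0, bbaabb, XX$)
  read b, top X: go to s3, push WX → (s3, baabb, WXX$)
  read b, top W: go to s2, push ε → (s2, aabb, XX$)
  read a, top X: go to s2, push W → (s2, abb, WX$)
No transition for (s2, a, top W); M blocks with input abb remaining.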